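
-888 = -888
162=162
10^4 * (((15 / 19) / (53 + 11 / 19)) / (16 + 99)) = 15000 / 11707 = 1.28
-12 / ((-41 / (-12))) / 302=-72 / 6191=-0.01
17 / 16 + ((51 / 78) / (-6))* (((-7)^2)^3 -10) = -2666263 / 208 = -12818.57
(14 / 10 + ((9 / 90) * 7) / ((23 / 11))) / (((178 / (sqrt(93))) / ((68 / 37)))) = 6783 * sqrt(93) / 378695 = 0.17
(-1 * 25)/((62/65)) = -1625/62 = -26.21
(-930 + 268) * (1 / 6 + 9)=-18205 / 3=-6068.33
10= 10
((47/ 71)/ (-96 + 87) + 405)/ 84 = 4.82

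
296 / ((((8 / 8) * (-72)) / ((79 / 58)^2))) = -230917 / 30276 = -7.63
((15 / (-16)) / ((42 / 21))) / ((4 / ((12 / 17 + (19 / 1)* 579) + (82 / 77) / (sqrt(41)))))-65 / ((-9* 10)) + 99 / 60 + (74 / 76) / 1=-2392421933 / 1860480-15* sqrt(41) / 4928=-1285.94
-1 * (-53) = 53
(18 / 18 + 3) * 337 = 1348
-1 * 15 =-15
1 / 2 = 0.50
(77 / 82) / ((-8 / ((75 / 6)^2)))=-48125 / 2624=-18.34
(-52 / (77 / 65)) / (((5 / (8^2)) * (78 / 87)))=-48256 / 77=-626.70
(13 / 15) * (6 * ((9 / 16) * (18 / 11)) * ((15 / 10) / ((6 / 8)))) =1053 / 110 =9.57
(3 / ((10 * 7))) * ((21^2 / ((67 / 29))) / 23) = 5481 / 15410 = 0.36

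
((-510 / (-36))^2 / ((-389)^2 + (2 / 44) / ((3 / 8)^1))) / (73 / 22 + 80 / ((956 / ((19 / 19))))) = 12290575 / 31524871602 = 0.00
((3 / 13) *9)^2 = 729 / 169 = 4.31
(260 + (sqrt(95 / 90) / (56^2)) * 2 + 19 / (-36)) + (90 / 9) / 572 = sqrt(38) / 9408 + 1335853 / 5148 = 259.49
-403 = -403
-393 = -393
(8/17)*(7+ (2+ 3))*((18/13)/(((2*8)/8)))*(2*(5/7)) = 8640/1547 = 5.59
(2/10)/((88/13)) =0.03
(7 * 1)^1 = 7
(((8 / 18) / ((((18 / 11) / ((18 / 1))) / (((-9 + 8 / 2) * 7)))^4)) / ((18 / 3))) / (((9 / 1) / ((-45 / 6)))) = -109853253125 / 81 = -1356213001.54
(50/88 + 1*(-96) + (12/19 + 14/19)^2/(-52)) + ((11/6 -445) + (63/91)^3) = -56355684859/104691444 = -538.30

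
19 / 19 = 1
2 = 2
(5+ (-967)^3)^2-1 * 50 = 817633806251799314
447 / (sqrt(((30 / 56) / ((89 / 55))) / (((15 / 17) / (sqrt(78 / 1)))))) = 245.56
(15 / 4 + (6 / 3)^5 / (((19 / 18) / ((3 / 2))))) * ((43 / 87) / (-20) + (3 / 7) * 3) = 660437 / 10640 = 62.07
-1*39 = -39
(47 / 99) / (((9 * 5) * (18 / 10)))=47 / 8019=0.01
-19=-19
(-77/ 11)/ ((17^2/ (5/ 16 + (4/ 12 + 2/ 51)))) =-3913/ 235824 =-0.02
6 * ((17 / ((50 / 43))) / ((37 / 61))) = 133773 / 925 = 144.62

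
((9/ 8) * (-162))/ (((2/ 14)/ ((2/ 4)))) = -5103/ 8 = -637.88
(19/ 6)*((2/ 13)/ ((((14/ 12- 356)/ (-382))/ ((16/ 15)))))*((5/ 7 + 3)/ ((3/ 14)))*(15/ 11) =929024/ 70257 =13.22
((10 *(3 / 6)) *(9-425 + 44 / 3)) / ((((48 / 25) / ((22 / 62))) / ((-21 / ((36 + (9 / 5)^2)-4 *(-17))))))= 10346875 / 142476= 72.62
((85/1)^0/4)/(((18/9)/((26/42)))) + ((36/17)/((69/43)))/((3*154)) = 57977/722568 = 0.08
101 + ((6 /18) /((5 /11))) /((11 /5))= 304 /3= 101.33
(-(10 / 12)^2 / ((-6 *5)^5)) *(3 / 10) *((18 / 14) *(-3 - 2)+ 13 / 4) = -89 / 3265920000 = -0.00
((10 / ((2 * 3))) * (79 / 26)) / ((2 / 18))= 45.58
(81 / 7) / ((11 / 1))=81 / 77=1.05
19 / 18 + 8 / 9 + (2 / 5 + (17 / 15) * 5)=721 / 90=8.01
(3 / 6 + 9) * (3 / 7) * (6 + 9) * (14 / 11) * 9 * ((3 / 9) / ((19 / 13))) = 1755 / 11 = 159.55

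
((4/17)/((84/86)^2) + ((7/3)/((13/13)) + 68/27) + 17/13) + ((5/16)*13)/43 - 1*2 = 905349103/201159504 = 4.50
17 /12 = 1.42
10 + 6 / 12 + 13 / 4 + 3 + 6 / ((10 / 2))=359 / 20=17.95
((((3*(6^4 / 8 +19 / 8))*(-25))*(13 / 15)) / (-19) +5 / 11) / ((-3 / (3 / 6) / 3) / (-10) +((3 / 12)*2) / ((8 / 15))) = 9409850 / 19019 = 494.76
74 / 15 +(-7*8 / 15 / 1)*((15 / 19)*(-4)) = 4766 / 285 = 16.72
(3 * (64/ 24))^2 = 64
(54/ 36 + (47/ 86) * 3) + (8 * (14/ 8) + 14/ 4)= 1775/ 86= 20.64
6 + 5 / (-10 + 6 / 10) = 257 / 47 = 5.47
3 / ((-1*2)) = -3 / 2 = -1.50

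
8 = 8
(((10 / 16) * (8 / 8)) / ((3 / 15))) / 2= 25 / 16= 1.56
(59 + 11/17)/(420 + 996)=169/4012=0.04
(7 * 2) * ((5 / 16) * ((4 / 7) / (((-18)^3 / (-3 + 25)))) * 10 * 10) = -0.94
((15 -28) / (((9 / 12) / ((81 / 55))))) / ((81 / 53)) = -2756 / 165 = -16.70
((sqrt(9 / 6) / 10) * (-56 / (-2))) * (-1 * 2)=-14 * sqrt(6) / 5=-6.86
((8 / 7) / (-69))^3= -512 / 112678587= -0.00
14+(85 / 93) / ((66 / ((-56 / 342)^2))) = 1256402126 / 89740629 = 14.00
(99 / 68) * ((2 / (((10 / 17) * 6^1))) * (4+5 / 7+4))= 2013 / 280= 7.19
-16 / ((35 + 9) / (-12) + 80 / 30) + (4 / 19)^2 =5792 / 361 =16.04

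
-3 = -3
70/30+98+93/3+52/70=13868/105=132.08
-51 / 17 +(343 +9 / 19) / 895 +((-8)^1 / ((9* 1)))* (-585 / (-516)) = -7949731 / 2193645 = -3.62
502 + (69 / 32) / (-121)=1943675 / 3872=501.98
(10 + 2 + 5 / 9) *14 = 1582 / 9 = 175.78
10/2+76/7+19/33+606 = 143782/231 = 622.43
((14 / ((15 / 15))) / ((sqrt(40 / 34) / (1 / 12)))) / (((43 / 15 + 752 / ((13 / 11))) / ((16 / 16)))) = 91 * sqrt(85) / 498556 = 0.00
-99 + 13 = -86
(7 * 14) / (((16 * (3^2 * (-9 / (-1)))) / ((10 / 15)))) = 49 / 972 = 0.05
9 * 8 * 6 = 432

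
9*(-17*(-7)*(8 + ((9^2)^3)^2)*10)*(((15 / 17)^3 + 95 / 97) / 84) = 1682100894159598425 / 28033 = 60004312565890.14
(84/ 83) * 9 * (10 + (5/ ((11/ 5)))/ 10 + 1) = 93366/ 913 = 102.26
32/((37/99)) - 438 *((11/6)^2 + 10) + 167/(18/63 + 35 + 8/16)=-426379/74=-5761.88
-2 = -2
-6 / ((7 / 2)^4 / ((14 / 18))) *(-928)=29696 / 1029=28.86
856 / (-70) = -428 / 35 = -12.23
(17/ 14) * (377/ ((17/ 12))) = 2262/ 7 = 323.14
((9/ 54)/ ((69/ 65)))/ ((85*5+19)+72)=65/ 213624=0.00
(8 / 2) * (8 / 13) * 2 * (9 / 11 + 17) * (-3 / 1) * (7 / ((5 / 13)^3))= -44518656 / 1375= -32377.20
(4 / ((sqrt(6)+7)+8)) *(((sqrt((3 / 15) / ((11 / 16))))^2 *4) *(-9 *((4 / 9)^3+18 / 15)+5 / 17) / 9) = -19909888 / 49757895+19909888 *sqrt(6) / 746368425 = -0.33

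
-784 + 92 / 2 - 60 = -798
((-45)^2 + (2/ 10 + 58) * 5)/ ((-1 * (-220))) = 579/ 55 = 10.53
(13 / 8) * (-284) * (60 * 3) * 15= -1246050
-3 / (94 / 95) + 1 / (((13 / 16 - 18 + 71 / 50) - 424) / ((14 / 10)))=-50186135 / 16535258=-3.04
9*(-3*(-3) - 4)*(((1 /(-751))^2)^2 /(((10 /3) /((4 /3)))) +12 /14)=38.57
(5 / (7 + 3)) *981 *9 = 8829 / 2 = 4414.50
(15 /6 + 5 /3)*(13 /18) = 325 /108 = 3.01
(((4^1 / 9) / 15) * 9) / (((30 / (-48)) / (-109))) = 3488 / 75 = 46.51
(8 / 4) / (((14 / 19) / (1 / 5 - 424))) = -40261 / 35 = -1150.31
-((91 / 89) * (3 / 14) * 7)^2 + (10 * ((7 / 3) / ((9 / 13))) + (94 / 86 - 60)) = -1013633693 / 36785124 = -27.56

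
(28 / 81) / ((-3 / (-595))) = 16660 / 243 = 68.56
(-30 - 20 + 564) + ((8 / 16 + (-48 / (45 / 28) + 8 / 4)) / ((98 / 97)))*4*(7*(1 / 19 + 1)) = -113462 / 399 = -284.37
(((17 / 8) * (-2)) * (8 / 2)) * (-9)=153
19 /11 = 1.73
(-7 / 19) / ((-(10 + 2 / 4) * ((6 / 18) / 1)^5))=162 / 19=8.53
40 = 40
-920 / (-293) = 3.14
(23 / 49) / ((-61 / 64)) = -1472 / 2989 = -0.49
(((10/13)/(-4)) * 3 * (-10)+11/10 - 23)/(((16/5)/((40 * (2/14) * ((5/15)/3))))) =-1165/364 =-3.20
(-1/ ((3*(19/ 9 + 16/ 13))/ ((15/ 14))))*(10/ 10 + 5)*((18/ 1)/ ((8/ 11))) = -173745/ 10948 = -15.87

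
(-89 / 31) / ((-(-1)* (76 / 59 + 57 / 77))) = -404327 / 285665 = -1.42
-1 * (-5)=5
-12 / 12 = -1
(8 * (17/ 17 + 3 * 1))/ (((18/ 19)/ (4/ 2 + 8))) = 3040/ 9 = 337.78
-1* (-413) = 413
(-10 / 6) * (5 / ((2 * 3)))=-25 / 18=-1.39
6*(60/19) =360/19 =18.95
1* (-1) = -1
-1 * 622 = -622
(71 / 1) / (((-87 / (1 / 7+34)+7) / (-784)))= -12503.47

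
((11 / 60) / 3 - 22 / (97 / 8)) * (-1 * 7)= 214291 / 17460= 12.27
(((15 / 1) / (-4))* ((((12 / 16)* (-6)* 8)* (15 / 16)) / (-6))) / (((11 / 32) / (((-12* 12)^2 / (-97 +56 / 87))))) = 1217721600 / 92213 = 13205.53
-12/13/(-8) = 3/26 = 0.12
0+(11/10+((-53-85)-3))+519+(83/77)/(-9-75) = 12259679/32340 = 379.09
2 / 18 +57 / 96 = 203 / 288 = 0.70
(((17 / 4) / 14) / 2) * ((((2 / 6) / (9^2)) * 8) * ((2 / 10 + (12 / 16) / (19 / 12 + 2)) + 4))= 2686 / 121905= 0.02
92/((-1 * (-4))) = 23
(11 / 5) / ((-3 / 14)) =-154 / 15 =-10.27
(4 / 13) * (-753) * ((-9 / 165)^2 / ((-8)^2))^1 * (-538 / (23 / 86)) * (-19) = -1489401621 / 3617900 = -411.68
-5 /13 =-0.38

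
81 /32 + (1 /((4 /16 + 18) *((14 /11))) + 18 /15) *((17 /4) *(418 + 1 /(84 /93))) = 253728185 /114464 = 2216.66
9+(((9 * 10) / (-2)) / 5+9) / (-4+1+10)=9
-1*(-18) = 18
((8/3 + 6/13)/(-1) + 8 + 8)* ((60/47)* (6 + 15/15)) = 115.02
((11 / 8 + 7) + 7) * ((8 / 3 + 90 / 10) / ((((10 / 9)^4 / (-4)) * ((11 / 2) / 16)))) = -1369.46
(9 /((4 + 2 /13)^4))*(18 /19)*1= 28561 /997272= 0.03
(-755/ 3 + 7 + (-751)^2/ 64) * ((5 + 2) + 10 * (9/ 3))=60865999/ 192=317010.41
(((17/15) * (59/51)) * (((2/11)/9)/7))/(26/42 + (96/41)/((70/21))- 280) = -4838/356314167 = -0.00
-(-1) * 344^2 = 118336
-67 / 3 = -22.33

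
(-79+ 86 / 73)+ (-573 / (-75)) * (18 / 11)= -1311301 / 20075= -65.32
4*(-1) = -4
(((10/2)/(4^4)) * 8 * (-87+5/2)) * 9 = -7605/64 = -118.83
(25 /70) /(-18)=-5 /252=-0.02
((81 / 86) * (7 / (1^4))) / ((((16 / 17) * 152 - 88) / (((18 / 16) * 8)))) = 9639 / 8944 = 1.08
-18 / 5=-3.60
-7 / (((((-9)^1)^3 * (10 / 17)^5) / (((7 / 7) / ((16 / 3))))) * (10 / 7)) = 69572993 / 3888000000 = 0.02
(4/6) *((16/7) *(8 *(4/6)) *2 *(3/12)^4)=4/63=0.06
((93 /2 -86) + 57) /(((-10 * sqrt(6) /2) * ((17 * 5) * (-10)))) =0.00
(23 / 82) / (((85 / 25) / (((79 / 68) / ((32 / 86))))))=390655 / 1516672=0.26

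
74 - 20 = 54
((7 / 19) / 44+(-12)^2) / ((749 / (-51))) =-6139941 / 626164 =-9.81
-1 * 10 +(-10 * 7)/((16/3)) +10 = -13.12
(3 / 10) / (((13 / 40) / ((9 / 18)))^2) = 120 / 169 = 0.71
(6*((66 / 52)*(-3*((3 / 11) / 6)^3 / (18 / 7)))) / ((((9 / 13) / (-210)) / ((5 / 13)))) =1225 / 12584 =0.10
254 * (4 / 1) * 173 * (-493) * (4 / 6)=-173307248 / 3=-57769082.67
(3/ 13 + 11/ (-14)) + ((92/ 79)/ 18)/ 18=-642113/ 1164618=-0.55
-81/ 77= -1.05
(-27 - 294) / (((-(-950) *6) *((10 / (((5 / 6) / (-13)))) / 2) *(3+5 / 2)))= 107 / 815100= 0.00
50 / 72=25 / 36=0.69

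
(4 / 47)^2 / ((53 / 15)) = 0.00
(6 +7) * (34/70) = 221/35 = 6.31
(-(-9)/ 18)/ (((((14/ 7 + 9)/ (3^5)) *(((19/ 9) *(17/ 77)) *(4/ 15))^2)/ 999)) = 714287.49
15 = 15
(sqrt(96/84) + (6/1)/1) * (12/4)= 6 * sqrt(14)/7 + 18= 21.21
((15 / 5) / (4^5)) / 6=1 / 2048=0.00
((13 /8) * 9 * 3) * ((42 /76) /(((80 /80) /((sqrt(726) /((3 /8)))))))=27027 * sqrt(6) /38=1742.17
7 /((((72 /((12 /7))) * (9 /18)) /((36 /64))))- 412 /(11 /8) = -52703 /176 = -299.45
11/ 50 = 0.22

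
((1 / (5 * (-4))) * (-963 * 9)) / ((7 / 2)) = 123.81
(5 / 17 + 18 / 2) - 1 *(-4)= 226 / 17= 13.29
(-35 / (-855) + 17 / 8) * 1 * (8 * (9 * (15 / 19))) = 44445 / 361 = 123.12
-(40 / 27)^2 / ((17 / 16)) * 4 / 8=-12800 / 12393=-1.03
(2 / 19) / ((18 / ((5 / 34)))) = 5 / 5814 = 0.00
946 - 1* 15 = 931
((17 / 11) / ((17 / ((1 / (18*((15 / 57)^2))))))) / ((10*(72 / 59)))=21299 / 3564000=0.01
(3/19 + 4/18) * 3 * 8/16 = 65/114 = 0.57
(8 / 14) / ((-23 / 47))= -188 / 161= -1.17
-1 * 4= -4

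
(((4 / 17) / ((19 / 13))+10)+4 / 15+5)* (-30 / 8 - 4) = -2317157 / 19380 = -119.56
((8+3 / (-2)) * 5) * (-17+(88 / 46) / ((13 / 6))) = -24095 / 46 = -523.80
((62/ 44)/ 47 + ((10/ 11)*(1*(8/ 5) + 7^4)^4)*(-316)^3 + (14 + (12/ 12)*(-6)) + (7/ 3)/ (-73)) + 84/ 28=-27056344514283220547466624907/ 28305750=-955860364564910682369.01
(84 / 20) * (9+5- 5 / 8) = 2247 / 40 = 56.18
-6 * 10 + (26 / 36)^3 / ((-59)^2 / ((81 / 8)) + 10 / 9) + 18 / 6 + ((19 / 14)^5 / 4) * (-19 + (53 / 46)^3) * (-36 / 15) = -287585477266481141 / 32907243480894720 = -8.74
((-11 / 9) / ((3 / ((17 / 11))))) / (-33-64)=17 / 2619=0.01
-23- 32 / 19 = -469 / 19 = -24.68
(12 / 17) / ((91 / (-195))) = -180 / 119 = -1.51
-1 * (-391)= 391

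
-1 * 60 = -60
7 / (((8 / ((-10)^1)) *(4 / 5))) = -175 / 16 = -10.94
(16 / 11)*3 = 48 / 11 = 4.36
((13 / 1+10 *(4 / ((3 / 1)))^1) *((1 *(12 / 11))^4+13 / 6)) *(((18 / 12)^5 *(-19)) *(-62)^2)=-12258355246803 / 234256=-52328884.84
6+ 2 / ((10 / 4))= 34 / 5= 6.80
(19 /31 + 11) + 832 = 26152 /31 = 843.61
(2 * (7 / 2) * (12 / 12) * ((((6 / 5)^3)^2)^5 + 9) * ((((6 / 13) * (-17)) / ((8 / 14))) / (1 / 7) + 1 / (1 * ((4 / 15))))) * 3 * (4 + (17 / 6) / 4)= -871742367025104215759948888373 / 387430191040039062500000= -2250063.08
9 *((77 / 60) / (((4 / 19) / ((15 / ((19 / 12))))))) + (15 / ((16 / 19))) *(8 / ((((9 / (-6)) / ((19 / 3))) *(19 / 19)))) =-983 / 12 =-81.92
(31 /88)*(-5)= -155 /88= -1.76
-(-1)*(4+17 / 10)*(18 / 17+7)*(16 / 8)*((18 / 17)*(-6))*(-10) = 1686744 / 289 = 5836.48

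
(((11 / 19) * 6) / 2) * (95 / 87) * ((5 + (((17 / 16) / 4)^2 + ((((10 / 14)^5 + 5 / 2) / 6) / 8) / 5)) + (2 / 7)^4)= 19266157185 / 1996402688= 9.65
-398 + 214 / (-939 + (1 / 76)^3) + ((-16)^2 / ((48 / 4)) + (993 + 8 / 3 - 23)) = 245576343084 / 412198463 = 595.77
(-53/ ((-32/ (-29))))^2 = 2362369/ 1024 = 2307.00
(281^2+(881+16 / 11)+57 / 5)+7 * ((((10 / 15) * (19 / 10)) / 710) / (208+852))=9916295984063 / 124179000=79854.85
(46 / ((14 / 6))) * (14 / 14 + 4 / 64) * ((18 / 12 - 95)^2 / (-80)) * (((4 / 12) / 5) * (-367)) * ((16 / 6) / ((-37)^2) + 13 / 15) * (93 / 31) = 89505113379341 / 613312000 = 145937.33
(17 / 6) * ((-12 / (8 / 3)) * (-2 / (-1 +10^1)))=17 / 6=2.83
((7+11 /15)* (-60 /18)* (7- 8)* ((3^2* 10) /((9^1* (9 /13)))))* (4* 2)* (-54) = -482560 /3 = -160853.33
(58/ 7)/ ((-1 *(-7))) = 58/ 49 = 1.18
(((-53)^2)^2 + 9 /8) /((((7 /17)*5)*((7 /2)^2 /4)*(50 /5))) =1073105569 /8575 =125143.51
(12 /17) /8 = 3 /34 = 0.09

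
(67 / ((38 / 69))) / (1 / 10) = 23115 / 19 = 1216.58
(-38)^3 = -54872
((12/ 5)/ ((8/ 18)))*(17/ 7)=459/ 35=13.11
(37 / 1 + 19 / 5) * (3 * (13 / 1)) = 1591.20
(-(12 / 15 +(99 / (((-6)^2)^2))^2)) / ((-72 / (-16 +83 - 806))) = -61742711 / 7464960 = -8.27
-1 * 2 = -2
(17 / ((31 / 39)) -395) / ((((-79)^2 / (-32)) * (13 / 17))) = 6300608 / 2515123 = 2.51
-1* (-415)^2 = -172225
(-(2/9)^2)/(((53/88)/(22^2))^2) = -31891.82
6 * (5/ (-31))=-30/ 31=-0.97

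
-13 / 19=-0.68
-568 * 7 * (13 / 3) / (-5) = 51688 / 15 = 3445.87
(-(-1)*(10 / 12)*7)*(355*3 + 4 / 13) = 484715 / 78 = 6214.29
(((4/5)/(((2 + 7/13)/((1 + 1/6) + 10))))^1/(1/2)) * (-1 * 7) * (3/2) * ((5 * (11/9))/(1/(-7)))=85358/27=3161.41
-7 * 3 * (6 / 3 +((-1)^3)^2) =-63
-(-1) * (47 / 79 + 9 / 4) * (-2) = -899 / 158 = -5.69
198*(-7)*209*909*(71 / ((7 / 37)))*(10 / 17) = -58128151309.41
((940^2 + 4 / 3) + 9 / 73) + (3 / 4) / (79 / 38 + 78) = 1177694076317 / 1332834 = 883601.47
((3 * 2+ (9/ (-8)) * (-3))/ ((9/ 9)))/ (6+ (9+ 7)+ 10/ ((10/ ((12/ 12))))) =75/ 184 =0.41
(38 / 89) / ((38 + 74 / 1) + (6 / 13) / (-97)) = 0.00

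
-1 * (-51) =51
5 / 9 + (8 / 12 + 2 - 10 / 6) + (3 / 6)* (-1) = 19 / 18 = 1.06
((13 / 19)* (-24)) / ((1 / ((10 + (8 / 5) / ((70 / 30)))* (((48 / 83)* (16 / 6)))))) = -14936064 / 55195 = -270.61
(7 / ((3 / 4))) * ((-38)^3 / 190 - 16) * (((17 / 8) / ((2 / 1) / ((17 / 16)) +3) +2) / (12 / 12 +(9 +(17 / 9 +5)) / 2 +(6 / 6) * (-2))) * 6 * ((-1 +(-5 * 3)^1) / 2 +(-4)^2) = -2484022464 / 51875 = -47884.77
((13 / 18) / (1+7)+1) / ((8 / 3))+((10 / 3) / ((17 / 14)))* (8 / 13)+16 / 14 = 1925311 / 594048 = 3.24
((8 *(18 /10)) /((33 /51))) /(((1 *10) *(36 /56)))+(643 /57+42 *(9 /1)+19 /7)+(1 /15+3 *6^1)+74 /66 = 45496888 /109725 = 414.64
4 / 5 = 0.80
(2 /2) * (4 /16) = 0.25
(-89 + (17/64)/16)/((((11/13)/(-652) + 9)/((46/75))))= -1480288901/244073600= -6.06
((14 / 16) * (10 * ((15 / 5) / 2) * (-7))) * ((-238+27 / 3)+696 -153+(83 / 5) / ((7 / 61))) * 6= -1011339 / 4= -252834.75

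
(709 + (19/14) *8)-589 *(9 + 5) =-52683/7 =-7526.14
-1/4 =-0.25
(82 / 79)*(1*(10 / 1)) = 820 / 79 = 10.38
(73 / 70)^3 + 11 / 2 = 2275517 / 343000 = 6.63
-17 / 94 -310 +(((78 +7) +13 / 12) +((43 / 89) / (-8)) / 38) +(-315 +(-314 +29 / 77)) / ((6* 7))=-491575107857 / 2056228944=-239.07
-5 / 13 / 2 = -5 / 26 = -0.19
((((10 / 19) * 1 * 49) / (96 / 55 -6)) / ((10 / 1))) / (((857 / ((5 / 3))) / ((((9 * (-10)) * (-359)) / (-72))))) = 24187625 / 45722664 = 0.53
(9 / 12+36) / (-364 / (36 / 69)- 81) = -441 / 9344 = -0.05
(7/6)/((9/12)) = 1.56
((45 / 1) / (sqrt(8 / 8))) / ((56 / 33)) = 1485 / 56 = 26.52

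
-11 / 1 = -11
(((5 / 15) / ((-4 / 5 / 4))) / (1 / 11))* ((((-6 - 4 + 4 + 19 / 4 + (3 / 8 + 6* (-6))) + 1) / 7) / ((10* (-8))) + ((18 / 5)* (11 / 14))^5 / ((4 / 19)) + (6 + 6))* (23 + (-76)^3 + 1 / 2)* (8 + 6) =98257535973.92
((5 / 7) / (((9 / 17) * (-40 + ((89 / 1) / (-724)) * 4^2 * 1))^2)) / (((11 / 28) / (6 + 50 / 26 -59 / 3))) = -10840778705 / 250623757098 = -0.04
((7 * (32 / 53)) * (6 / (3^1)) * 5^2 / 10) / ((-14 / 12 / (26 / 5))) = -4992 / 53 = -94.19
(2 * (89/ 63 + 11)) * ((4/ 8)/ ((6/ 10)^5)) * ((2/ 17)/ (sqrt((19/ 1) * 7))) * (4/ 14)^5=9200000 * sqrt(133)/ 34220682279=0.00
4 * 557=2228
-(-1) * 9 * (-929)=-8361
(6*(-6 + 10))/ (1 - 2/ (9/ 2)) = 216/ 5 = 43.20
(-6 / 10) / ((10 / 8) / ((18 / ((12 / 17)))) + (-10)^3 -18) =306 / 519155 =0.00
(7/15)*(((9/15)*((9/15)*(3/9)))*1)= 7/125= 0.06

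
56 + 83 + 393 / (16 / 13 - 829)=496890 / 3587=138.53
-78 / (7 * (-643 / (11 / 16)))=429 / 36008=0.01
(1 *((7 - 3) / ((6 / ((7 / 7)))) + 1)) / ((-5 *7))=-0.05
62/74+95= 3546/37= 95.84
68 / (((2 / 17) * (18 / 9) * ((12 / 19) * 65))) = 5491 / 780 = 7.04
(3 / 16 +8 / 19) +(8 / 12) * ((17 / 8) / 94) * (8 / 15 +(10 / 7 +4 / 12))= 2894611 / 4500720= 0.64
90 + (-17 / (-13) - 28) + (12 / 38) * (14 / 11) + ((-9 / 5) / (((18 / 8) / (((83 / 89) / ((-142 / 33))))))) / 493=2696262895891 / 42320902195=63.71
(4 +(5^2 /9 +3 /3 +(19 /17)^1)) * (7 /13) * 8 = 76216 /1989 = 38.32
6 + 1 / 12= 73 / 12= 6.08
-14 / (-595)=2 / 85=0.02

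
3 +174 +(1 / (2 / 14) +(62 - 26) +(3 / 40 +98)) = 12723 / 40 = 318.08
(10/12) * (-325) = -1625/6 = -270.83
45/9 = 5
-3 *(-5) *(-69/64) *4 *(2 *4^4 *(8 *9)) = -2384640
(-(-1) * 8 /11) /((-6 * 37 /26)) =-104 /1221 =-0.09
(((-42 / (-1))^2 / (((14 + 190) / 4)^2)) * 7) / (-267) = -1372 / 77163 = -0.02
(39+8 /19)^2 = 561001 /361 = 1554.02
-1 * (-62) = 62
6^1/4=1.50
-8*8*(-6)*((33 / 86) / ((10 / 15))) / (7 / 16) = 152064 / 301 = 505.20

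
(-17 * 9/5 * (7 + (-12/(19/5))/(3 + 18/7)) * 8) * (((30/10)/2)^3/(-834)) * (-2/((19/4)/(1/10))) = -4376106/16308175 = -0.27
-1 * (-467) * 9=4203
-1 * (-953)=953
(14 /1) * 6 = 84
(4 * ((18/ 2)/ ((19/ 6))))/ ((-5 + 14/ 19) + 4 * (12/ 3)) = 216/ 223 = 0.97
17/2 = 8.50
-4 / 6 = -2 / 3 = -0.67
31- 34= -3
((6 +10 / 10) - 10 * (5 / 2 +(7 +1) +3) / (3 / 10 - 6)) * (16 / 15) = 32.73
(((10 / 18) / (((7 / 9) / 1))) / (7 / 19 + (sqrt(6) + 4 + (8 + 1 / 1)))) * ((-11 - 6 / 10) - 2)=-164084 / 218225 + 12274 * sqrt(6) / 218225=-0.61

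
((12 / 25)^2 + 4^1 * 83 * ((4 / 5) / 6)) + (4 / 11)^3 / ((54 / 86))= 1001151928 / 22460625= 44.57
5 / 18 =0.28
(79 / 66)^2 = 6241 / 4356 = 1.43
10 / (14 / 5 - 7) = -50 / 21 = -2.38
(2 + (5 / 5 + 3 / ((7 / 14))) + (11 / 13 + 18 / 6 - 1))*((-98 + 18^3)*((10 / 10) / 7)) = 126148 / 13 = 9703.69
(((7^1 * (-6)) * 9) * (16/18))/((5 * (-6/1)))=56/5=11.20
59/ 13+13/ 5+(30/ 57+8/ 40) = 9713/ 1235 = 7.86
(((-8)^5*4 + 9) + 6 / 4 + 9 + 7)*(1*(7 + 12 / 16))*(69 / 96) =-186870883 / 256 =-729964.39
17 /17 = 1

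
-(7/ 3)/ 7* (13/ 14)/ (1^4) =-13/ 42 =-0.31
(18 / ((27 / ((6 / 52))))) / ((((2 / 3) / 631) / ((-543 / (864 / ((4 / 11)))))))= -114211 / 6864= -16.64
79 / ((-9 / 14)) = -1106 / 9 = -122.89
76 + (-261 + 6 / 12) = -369 / 2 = -184.50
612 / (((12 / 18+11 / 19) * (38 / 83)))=76194 / 71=1073.15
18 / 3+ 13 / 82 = 505 / 82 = 6.16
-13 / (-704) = 13 / 704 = 0.02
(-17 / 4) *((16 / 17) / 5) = -4 / 5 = -0.80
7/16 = 0.44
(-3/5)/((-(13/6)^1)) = 18/65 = 0.28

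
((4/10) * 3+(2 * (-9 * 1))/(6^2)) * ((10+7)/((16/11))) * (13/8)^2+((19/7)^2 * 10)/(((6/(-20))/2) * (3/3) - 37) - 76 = -21018718733/372807680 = -56.38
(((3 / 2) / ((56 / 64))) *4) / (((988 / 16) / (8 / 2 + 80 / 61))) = 62208 / 105469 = 0.59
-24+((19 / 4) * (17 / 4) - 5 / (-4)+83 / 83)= -1.56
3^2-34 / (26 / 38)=-529 / 13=-40.69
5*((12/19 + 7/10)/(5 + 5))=253/380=0.67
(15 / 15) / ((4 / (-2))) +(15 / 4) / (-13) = -41 / 52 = -0.79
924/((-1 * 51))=-308/17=-18.12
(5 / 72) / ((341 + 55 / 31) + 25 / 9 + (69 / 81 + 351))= 465 / 4669816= 0.00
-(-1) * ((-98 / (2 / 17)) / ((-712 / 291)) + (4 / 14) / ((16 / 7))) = 60623 / 178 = 340.58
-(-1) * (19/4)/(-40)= -19/160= -0.12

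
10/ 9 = 1.11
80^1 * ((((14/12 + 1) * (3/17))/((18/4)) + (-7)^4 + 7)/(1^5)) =29474960/153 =192646.80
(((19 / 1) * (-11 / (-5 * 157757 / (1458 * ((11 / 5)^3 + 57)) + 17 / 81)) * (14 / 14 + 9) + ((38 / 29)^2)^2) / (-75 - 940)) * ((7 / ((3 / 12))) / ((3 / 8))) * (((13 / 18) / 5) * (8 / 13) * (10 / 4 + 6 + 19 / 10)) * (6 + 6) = -490544841509952126976 / 2215448433626356125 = -221.42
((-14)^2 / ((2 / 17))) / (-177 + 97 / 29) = -24157 / 2518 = -9.59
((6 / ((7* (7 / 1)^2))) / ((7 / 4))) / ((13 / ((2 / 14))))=24 / 218491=0.00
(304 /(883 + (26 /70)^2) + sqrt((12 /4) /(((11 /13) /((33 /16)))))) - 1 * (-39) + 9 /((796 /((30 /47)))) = 3 * sqrt(13) /4 + 199088536009 /5059243466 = 42.06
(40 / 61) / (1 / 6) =240 / 61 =3.93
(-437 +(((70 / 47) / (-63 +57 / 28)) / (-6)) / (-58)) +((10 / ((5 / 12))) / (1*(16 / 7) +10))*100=-72528400963 / 300136689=-241.65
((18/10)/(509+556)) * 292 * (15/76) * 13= 8541/6745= 1.27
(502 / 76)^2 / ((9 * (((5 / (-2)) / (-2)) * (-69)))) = -63001 / 1120905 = -0.06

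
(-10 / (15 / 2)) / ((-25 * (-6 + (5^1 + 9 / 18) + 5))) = 8 / 675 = 0.01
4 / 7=0.57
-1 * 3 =-3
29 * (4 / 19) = 116 / 19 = 6.11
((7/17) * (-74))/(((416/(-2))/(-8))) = -259/221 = -1.17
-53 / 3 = -17.67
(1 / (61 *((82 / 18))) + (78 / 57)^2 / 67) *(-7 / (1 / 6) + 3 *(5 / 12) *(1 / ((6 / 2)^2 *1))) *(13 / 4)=-37386661169 / 8710802928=-4.29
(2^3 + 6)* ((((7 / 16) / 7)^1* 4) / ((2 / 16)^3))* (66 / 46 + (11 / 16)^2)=78617 / 23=3418.13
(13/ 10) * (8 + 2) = 13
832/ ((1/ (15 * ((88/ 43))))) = 1098240/ 43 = 25540.47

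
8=8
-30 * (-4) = 120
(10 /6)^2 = 2.78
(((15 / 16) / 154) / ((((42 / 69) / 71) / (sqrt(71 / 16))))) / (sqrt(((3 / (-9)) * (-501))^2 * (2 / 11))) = 24495 * sqrt(1562) / 46086656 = 0.02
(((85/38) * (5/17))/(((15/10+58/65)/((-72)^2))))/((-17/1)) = -8424000/100453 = -83.86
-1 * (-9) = 9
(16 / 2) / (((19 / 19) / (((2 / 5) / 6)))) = 8 / 15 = 0.53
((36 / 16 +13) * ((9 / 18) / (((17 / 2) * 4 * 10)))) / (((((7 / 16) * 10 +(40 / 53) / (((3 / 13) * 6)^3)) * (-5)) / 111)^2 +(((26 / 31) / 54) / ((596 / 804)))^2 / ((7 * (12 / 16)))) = 335124785173189729256406 / 659488249028980703150755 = 0.51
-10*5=-50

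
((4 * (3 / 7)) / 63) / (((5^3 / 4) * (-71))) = -16 / 1304625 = -0.00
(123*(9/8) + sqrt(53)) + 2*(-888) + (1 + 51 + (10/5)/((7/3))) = -88747/56 + sqrt(53) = -1577.49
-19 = -19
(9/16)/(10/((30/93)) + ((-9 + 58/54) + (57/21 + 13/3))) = 1701/91088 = 0.02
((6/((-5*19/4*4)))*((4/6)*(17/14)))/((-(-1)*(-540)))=17/179550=0.00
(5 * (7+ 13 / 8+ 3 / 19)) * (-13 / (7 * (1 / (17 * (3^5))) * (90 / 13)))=-103557285 / 2128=-48664.14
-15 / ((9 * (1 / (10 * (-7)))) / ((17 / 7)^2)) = 14450 / 21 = 688.10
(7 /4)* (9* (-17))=-1071 /4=-267.75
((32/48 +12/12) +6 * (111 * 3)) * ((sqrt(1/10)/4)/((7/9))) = 2571 * sqrt(10)/40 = 203.26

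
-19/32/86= -19/2752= -0.01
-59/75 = -0.79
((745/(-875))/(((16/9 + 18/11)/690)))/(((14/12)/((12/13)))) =-73282968/538265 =-136.15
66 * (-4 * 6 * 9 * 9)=-128304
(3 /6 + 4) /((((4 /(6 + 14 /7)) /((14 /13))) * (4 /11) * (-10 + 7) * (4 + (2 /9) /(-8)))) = -378 /169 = -2.24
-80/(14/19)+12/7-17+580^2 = 2353933/7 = 336276.14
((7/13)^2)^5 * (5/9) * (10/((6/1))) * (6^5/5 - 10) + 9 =44411632388177/3722179279923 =11.93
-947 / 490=-1.93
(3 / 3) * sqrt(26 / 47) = sqrt(1222) / 47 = 0.74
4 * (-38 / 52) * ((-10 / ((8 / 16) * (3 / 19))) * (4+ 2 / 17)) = 1010800 / 663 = 1524.59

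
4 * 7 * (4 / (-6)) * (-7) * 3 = 392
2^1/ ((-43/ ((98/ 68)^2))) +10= 246139/ 24854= 9.90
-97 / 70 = -1.39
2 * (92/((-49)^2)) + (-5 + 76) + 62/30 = 2634256/36015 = 73.14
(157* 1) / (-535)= -157 / 535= -0.29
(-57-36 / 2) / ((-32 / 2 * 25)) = 3 / 16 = 0.19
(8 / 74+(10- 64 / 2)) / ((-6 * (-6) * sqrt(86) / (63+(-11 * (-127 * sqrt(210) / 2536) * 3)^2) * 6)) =-30702844935 * sqrt(86) / 40928767744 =-6.96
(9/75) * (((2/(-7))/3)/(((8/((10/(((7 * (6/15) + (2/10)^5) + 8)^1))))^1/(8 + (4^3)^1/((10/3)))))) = -8500/236257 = -0.04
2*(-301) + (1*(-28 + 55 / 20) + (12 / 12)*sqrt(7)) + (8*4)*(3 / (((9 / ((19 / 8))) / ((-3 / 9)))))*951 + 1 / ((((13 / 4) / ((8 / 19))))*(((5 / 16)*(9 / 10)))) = -8654.81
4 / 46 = 2 / 23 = 0.09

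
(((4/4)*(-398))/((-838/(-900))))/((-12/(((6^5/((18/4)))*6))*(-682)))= -77371200/142879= -541.52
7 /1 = 7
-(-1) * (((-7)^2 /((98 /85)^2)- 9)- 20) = 1541 /196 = 7.86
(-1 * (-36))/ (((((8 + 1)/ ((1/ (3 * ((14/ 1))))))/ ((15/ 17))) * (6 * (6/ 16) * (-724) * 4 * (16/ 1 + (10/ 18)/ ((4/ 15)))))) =-10/ 14021889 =-0.00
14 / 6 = 7 / 3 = 2.33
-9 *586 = -5274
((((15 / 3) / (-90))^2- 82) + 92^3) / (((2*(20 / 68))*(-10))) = -857712373 / 6480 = -132363.02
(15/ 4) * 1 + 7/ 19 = 313/ 76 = 4.12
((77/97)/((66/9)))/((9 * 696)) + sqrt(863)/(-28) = -1.05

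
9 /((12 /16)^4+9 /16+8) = 2304 /2273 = 1.01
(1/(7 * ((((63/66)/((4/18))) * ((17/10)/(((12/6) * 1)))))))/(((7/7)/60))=2.35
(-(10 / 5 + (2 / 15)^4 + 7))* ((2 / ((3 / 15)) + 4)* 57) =-7182.25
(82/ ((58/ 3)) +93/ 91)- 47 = -110143/ 2639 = -41.74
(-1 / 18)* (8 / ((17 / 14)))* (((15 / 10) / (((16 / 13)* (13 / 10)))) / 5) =-7 / 102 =-0.07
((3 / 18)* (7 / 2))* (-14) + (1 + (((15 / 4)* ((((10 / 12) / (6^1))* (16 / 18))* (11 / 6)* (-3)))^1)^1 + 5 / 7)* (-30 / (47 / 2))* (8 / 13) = -578399 / 76986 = -7.51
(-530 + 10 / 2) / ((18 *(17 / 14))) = -24.02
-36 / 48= -0.75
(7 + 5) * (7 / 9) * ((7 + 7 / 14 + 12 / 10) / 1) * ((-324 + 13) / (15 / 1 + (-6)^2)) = -126266 / 255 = -495.16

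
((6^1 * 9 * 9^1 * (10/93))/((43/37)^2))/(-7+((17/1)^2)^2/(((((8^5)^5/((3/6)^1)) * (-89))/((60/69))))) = -9528257272827146527500832604160/1723818976791320366616454314731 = -5.53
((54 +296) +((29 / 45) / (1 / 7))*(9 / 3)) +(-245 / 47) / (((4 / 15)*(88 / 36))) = 22057483 / 62040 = 355.54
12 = 12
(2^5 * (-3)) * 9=-864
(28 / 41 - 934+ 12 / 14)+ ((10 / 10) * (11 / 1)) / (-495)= -12043007 / 12915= -932.48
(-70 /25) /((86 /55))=-77 /43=-1.79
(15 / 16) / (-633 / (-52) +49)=195 / 12724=0.02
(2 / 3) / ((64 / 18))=3 / 16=0.19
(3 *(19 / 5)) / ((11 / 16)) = 912 / 55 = 16.58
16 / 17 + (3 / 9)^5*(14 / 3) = 11902 / 12393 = 0.96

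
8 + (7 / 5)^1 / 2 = 87 / 10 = 8.70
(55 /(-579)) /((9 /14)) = -0.15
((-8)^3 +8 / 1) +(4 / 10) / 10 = -12599 / 25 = -503.96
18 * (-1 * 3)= -54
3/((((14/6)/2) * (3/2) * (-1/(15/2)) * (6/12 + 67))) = -4/21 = -0.19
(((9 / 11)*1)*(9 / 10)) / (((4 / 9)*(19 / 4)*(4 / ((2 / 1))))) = 729 / 4180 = 0.17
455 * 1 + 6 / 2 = 458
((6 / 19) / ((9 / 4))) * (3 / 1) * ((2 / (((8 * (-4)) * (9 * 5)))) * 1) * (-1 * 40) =0.02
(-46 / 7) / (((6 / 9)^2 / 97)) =-20079 / 14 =-1434.21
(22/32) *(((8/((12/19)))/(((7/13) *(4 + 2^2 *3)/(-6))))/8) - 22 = -81565/3584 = -22.76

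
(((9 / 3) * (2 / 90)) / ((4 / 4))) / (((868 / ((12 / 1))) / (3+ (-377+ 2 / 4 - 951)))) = -2649 / 2170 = -1.22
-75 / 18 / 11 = -25 / 66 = -0.38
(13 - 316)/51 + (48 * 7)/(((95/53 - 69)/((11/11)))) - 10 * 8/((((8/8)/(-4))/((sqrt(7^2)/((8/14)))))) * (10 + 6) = 1898642191/30277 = 62709.06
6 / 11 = 0.55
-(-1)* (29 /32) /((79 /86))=0.99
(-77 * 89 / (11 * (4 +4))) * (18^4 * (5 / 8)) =-20437515 / 4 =-5109378.75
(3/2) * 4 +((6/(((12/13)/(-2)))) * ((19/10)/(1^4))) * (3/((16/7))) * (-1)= 6147/160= 38.42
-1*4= -4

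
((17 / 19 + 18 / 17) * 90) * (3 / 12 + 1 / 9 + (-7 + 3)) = -413305 / 646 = -639.79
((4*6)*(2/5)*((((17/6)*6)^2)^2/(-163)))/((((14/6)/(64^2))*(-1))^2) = -605339938455552/39935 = -15158130423.33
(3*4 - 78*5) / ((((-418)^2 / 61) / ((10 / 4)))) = -57645 / 174724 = -0.33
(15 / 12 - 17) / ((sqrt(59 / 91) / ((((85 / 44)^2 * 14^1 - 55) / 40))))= 33579 * sqrt(5369) / 1827584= 1.35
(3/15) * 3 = 3/5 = 0.60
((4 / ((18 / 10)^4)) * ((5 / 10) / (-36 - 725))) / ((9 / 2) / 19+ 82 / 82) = -47500 / 234667287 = -0.00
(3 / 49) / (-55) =-3 / 2695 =-0.00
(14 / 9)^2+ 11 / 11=277 / 81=3.42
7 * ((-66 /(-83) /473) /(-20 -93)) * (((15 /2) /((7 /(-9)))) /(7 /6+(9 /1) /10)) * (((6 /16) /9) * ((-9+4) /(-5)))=2025 /100017656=0.00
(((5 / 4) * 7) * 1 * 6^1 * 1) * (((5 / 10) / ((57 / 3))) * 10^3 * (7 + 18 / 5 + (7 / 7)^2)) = 304500 / 19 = 16026.32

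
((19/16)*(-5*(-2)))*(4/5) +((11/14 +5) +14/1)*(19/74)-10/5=13033/1036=12.58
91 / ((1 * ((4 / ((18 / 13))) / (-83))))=-5229 / 2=-2614.50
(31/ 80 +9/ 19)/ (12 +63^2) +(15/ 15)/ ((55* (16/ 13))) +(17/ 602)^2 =47601144463/ 3015306377160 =0.02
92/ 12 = 23/ 3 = 7.67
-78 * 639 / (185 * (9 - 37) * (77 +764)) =24921 / 2178190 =0.01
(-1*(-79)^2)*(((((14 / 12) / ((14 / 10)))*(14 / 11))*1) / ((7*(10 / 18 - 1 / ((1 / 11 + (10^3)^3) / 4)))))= -343255000031205 / 201666665233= -1702.09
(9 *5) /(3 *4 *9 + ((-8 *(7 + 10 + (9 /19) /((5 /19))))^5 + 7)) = -46875 /80161889900219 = -0.00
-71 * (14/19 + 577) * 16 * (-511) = 6372104592/19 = 335373925.89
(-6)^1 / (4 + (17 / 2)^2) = -24 / 305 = -0.08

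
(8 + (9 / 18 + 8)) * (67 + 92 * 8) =13249.50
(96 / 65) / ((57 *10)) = 0.00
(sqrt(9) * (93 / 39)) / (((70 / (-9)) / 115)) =-19251 / 182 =-105.77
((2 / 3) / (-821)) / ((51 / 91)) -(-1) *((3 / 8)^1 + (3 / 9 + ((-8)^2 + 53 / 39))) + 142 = 2718120779 / 13063752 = 208.07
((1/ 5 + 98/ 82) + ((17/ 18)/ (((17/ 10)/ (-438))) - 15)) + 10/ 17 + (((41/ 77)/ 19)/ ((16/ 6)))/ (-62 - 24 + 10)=-2383995647021/ 9299764320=-256.35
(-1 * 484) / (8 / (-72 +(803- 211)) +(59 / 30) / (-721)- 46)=136095960 / 12931181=10.52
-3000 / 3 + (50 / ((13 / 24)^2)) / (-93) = -5248600 / 5239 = -1001.83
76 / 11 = 6.91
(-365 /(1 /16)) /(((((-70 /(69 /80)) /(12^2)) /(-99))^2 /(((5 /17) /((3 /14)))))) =-735775261848 /2975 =-247319415.75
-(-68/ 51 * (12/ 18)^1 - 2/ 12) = 19/ 18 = 1.06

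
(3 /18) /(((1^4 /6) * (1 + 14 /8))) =4 /11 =0.36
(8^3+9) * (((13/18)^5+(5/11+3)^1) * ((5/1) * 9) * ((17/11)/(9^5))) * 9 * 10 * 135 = 84017288324875/3086609328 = 27219.93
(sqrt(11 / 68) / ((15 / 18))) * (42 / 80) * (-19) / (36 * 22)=-133 * sqrt(187) / 299200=-0.01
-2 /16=-1 /8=-0.12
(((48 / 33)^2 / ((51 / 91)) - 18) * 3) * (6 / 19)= -526692 / 39083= -13.48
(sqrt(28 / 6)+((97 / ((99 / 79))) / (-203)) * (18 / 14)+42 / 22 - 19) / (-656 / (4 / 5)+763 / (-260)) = 71450860 / 3344455653 - 260 * sqrt(42) / 641889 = 0.02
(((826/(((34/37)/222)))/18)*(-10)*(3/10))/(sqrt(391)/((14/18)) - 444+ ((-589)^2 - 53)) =-9597487426072/99967986079001+ 35620011*sqrt(391)/99967986079001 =-0.10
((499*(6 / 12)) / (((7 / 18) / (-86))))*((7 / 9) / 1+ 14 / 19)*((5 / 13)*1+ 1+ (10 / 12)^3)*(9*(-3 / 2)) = 4376820317 / 1976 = 2214990.04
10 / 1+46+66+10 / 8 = 493 / 4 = 123.25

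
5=5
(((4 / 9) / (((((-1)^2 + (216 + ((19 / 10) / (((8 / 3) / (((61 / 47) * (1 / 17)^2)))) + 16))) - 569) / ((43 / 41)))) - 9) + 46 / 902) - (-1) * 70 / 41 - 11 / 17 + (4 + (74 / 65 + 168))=270607132004134141 / 1637578616029785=165.25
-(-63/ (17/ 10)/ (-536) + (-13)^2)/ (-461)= 770279/ 2100316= 0.37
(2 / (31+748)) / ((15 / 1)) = 2 / 11685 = 0.00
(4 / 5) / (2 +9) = 4 / 55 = 0.07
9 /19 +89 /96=2555 /1824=1.40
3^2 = 9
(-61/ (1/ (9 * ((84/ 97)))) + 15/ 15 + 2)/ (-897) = 1175/ 2231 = 0.53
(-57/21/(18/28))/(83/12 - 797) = 8/1497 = 0.01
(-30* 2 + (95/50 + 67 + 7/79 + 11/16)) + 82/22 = 931803/69520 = 13.40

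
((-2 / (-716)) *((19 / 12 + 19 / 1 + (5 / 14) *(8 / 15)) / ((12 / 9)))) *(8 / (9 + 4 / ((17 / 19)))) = 0.03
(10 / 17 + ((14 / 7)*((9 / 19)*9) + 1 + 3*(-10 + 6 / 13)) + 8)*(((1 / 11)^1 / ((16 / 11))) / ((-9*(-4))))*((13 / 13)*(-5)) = 220465 / 2418624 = 0.09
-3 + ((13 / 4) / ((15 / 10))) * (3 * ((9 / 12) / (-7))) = -207 / 56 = -3.70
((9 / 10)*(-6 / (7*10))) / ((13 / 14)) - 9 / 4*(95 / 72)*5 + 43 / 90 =-1352431 / 93600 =-14.45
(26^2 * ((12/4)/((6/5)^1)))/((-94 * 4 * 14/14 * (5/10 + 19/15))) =-12675/4982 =-2.54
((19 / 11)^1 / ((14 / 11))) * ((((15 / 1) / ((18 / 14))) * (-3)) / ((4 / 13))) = -1235 / 8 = -154.38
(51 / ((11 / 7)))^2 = 127449 / 121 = 1053.30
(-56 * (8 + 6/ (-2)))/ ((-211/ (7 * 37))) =72520/ 211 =343.70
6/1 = 6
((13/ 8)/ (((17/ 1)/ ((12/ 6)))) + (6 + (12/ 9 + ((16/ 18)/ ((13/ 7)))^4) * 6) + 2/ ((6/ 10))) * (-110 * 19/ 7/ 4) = -79182216134395/ 59464687464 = -1331.58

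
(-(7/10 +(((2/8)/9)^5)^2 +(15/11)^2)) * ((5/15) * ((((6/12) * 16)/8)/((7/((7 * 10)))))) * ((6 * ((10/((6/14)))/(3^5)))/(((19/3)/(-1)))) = 198154647055313162935/255317313206282747904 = 0.78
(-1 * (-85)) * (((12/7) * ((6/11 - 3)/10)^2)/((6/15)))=37179/1694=21.95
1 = 1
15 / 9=5 / 3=1.67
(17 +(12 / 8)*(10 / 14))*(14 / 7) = 253 / 7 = 36.14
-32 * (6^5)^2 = -1934917632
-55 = -55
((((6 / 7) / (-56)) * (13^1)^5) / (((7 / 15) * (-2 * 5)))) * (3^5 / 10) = 812017791 / 27440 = 29592.49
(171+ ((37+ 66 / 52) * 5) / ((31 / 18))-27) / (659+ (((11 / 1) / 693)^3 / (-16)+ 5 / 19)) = 7814800906416 / 20195708071799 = 0.39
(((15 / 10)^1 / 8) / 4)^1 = 3 / 64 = 0.05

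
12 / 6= 2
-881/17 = -51.82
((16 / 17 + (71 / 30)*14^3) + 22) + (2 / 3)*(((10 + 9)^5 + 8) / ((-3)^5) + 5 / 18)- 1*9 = -1961542 / 6885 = -284.90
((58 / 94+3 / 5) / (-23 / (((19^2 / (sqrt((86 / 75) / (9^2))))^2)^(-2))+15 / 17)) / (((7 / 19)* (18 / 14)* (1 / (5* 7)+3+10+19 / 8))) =-2013723712 / 23532298797178767838617135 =-0.00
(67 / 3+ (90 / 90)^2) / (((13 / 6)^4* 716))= 0.00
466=466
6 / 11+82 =908 / 11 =82.55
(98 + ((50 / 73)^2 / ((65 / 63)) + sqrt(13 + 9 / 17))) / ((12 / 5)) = 5 * sqrt(3910) / 204 + 17051615 / 415662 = 42.56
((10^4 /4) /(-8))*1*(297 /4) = -185625 /8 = -23203.12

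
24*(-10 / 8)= -30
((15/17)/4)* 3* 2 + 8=317/34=9.32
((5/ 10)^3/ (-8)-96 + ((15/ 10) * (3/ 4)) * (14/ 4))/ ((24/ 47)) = -276971/ 1536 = -180.32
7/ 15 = 0.47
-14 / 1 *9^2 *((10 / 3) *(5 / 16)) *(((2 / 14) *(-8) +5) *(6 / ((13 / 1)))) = -54675 / 26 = -2102.88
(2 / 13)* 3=6 / 13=0.46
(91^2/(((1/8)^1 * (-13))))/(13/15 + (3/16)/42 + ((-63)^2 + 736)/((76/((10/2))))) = -325328640/19816613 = -16.42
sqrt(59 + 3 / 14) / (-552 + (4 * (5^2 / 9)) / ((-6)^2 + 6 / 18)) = -327 * sqrt(11606) / 2525656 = -0.01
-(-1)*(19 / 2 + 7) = 33 / 2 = 16.50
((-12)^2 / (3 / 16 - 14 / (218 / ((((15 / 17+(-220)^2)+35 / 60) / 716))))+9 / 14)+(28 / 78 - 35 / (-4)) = -899650397329 / 36108132060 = -24.92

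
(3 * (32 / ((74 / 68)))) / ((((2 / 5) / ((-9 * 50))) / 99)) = -363528000 / 37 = -9825081.08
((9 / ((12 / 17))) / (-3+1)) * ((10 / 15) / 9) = -17 / 36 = -0.47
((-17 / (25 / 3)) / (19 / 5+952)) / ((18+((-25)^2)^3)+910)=-17 / 1944587469645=-0.00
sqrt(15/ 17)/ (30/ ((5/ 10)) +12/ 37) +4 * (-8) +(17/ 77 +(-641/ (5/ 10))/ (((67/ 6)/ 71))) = -42216113/ 5159 +37 * sqrt(255)/ 37944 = -8182.99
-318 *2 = -636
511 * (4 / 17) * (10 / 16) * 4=5110 / 17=300.59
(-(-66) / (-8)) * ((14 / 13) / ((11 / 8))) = -84 / 13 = -6.46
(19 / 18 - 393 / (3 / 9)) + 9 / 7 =-148259 / 126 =-1176.66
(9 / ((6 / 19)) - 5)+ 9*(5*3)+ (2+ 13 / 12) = 1939 / 12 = 161.58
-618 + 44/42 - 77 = -14573/21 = -693.95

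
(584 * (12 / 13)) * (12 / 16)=404.31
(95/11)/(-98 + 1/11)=-95/1077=-0.09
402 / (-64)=-201 / 32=-6.28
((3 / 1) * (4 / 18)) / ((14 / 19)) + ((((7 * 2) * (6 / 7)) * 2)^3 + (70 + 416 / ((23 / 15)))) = 6842279 / 483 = 14166.21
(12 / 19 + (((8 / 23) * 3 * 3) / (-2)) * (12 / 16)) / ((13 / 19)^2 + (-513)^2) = -0.00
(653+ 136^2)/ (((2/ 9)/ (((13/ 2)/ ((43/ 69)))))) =154589877/ 172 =898778.35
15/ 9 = 5/ 3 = 1.67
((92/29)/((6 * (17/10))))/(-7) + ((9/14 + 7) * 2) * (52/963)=24256/31059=0.78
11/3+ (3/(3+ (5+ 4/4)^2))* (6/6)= 146/39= 3.74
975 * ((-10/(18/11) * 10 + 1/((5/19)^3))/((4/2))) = -91247/30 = -3041.57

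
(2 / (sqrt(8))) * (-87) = -87 * sqrt(2) / 2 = -61.52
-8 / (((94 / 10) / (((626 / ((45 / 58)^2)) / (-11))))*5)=16846912 / 1046925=16.09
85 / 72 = 1.18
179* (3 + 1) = 716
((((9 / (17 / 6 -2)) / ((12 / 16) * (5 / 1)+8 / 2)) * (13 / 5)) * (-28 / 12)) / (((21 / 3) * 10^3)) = -117 / 96875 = -0.00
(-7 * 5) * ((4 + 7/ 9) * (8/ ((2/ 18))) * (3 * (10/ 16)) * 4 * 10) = -903000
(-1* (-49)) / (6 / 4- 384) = -98 / 765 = -0.13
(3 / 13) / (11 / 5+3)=15 / 338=0.04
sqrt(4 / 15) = 2 * sqrt(15) / 15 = 0.52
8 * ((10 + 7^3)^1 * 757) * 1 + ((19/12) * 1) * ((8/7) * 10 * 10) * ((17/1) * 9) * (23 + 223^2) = 9656901976/7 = 1379557425.14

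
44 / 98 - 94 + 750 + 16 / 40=160928 / 245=656.85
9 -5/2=13/2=6.50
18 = 18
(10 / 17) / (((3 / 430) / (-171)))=-245100 / 17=-14417.65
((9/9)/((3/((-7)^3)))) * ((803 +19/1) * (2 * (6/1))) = -1127784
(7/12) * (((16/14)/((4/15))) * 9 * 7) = 315/2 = 157.50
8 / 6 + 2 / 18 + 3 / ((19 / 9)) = 490 / 171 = 2.87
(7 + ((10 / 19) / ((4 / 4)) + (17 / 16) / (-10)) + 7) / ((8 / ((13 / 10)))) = 569881 / 243200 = 2.34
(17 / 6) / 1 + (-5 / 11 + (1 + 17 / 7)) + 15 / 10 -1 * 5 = 533 / 231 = 2.31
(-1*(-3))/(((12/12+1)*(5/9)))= 27/10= 2.70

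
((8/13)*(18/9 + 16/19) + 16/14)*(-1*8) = -40000/1729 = -23.13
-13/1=-13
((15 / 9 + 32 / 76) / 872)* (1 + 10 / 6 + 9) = 0.03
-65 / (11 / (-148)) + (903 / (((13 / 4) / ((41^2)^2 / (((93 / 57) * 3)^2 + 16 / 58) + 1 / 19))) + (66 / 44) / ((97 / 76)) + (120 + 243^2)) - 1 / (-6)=13021529733610179907 / 401188519446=32457383.75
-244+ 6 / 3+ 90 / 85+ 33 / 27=-36677 / 153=-239.72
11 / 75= 0.15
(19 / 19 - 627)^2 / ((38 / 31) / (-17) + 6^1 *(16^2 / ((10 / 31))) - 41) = 1032593260 / 12438591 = 83.02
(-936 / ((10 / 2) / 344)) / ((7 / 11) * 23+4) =-3541824 / 1025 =-3455.44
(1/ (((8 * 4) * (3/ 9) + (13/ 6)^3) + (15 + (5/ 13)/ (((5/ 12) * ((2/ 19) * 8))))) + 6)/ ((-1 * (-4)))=312537/ 207422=1.51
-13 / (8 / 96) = -156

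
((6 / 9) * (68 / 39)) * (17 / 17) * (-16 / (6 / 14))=-15232 / 351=-43.40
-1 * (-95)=95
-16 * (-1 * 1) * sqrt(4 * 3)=32 * sqrt(3)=55.43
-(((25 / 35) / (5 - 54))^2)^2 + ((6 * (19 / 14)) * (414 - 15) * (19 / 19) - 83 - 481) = 37163856134060 / 13841287201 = 2685.00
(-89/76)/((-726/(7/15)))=623/827640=0.00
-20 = -20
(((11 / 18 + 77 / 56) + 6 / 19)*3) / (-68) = -3149 / 31008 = -0.10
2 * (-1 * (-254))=508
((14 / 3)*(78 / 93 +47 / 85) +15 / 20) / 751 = 229067 / 23746620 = 0.01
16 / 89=0.18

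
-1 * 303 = -303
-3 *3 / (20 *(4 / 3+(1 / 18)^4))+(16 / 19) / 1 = 6709796 / 13297055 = 0.50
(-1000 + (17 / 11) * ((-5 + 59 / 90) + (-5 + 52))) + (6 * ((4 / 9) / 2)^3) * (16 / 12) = -6808787 / 7290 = -933.99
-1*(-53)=53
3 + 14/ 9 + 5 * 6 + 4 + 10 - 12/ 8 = 47.06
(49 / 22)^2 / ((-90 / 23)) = -55223 / 43560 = -1.27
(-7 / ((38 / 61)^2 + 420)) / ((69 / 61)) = -1588867 / 107934216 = -0.01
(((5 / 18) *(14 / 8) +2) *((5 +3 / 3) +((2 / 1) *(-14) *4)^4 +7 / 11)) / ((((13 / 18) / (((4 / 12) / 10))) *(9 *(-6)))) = -11475036113 / 34320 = -334354.20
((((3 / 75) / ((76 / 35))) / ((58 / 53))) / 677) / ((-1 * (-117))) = 371 / 1745766360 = 0.00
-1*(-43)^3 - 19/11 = 874558/11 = 79505.27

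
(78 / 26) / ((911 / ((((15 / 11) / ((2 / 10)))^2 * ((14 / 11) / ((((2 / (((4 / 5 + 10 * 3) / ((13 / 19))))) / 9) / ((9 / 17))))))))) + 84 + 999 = 26892042483 / 24361051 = 1103.90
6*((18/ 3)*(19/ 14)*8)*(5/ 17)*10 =136800/ 119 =1149.58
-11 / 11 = -1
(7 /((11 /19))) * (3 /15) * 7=931 /55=16.93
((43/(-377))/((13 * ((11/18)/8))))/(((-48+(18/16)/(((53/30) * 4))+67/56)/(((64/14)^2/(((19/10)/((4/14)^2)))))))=215073423360/97278813178547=0.00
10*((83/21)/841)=830/17661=0.05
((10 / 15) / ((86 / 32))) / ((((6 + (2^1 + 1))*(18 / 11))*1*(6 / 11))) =968 / 31347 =0.03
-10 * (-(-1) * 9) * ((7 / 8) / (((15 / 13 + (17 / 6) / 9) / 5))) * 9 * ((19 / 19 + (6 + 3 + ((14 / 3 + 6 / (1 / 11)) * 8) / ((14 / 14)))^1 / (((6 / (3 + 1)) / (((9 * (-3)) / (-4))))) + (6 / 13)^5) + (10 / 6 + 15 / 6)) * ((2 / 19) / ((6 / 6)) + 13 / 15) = -6795782678775825 / 1118962858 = -6073287.09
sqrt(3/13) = sqrt(39)/13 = 0.48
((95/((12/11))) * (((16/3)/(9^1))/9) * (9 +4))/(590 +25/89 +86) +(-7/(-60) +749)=657488266069/877555620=749.23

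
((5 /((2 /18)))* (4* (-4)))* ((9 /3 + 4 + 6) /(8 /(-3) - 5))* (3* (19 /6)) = 266760 /23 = 11598.26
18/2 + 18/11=117/11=10.64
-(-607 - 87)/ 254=347/ 127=2.73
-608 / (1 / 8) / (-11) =4864 / 11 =442.18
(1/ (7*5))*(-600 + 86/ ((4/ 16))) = -256/ 35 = -7.31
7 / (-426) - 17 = -7249 / 426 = -17.02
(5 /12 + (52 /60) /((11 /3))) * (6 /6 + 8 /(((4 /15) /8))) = 157.38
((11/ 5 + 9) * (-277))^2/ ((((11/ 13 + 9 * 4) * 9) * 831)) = 11292736/ 323325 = 34.93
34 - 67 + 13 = -20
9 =9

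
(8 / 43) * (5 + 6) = 88 / 43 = 2.05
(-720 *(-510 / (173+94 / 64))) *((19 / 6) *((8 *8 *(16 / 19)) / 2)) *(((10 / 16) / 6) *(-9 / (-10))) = 31334400 / 1861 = 16837.40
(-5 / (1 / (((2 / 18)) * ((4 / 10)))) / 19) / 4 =-1 / 342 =-0.00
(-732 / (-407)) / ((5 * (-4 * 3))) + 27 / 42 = 17461 / 28490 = 0.61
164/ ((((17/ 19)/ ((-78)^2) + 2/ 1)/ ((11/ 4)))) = 4739436/ 21019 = 225.48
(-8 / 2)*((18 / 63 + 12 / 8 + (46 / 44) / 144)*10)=-198805 / 2772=-71.72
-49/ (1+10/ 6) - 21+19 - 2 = -179/ 8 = -22.38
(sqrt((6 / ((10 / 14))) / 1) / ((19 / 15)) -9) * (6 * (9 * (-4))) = 1944 -648 * sqrt(210) / 19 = 1449.77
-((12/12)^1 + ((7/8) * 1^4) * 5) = -43/8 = -5.38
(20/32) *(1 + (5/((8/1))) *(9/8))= 545/512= 1.06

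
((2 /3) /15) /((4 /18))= 1 /5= 0.20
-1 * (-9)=9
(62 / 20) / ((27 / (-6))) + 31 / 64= -589 / 2880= -0.20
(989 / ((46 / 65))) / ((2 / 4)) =2795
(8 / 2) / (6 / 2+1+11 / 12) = 48 / 59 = 0.81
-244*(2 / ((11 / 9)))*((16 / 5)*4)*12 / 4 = -843264 / 55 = -15332.07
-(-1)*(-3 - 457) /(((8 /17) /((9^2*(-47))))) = 7442685 /2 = 3721342.50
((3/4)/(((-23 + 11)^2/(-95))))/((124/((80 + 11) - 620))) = 2.11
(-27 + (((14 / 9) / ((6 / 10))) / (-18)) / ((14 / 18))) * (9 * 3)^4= -14447322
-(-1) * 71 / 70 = 71 / 70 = 1.01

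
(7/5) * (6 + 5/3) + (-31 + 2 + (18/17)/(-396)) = -102491/5610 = -18.27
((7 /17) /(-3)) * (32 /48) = -14 /153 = -0.09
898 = 898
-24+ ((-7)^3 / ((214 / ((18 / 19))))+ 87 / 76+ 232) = 1688417 / 8132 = 207.63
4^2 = 16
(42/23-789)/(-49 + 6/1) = 18105/989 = 18.31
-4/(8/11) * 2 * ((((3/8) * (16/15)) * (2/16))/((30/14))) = -77/300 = -0.26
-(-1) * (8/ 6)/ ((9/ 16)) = 64/ 27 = 2.37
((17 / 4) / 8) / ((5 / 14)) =119 / 80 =1.49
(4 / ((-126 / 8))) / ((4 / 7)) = -4 / 9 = -0.44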